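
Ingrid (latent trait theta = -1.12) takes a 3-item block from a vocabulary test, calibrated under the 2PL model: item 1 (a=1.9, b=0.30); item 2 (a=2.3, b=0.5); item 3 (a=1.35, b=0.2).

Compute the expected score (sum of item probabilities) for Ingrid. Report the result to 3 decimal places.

P(theta) = 1 / (1 + exp(−a(theta − b)))
P_1 = 1/(1+e^{2.6980}) = 0.0631
P_2 = 1/(1+e^{3.7260}) = 0.0235
P_3 = 1/(1+e^{1.7820}) = 0.1441
E[score] = 0.0631 + 0.0235 + 0.1441 = 0.2307

0.231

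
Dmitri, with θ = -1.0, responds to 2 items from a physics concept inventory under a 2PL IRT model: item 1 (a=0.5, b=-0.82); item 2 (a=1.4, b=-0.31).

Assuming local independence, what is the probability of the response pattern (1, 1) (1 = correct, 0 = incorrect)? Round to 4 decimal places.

0.1316

P(θ) = 1 / (1 + exp(−a(θ − b)))
P_1 = 1/(1+e^{0.0900}) = 0.4775
P_2 = 1/(1+e^{0.9660}) = 0.2757
L = P_1 × P_2 = 0.4775 × 0.2757 = 0.13164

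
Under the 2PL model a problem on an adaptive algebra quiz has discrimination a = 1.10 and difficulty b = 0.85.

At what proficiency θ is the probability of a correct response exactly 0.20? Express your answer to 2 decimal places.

P(θ) = 1 / (1 + exp(−a(θ − b)))
logit = ln(0.2000/0.8000) = -1.3863
θ = b + logit/(a) = 0.85 + (-1.3863)/1.1000 = -0.4103

-0.41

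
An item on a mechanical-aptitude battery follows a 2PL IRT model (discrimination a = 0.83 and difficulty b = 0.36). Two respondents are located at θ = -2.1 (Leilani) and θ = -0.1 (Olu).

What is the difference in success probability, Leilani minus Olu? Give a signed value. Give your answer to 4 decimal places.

-0.2908

P(θ) = 1 / (1 + exp(−a(θ − b)))
P(Leilani) = 0.1149  [exponent -2.0418]
P(Olu) = 0.4057  [exponent -0.3818]
Difference = 0.1149 − 0.4057 = -0.2908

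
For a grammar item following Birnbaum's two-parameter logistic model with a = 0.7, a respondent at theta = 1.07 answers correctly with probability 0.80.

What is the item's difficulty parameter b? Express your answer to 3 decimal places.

-0.910

P(theta) = 1 / (1 + exp(−a(theta − b)))
logit(0.80) = ln(0.80/0.20) = 1.3863
b = theta − logit/(a) = 1.07 − 1.3863/0.7000 = -0.9104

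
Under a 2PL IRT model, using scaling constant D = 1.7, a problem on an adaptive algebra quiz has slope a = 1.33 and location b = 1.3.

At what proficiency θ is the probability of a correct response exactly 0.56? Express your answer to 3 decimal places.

1.407

P(θ) = 1 / (1 + exp(−D·a(θ − b)))
logit = ln(0.5600/0.4400) = 0.2412
θ = b + logit/(1.7·a) = 1.3 + 0.2412/2.2610 = 1.4067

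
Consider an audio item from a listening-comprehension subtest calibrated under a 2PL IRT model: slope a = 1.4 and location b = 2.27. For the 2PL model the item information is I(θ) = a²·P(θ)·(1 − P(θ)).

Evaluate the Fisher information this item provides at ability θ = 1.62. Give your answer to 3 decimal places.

0.401

P = 1/(1+e^{0.9100}) = 0.2870
P(1−P) = 0.2870 × 0.7130 = 0.2046
I = a² × P(1−P) = 1.4² × 0.2046 = 0.40108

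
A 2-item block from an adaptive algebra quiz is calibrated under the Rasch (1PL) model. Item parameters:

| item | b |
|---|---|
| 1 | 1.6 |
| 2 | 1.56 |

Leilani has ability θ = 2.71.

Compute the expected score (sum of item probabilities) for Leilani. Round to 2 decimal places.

1.51

P(θ) = 1 / (1 + exp(−(θ − b)))
P_1 = 1/(1+e^{-1.1100}) = 0.7521
P_2 = 1/(1+e^{-1.1500}) = 0.7595
E[score] = 0.7521 + 0.7595 = 1.5116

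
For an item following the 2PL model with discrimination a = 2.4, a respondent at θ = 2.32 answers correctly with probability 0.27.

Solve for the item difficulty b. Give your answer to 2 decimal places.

2.73

P(θ) = 1 / (1 + exp(−a(θ − b)))
logit(0.27) = ln(0.27/0.73) = -0.9946
b = θ − logit/(a) = 2.32 − (-0.9946)/2.4000 = 2.7344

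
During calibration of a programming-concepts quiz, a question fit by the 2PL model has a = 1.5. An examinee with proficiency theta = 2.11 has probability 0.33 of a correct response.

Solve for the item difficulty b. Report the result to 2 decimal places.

2.58

P(theta) = 1 / (1 + exp(−a(theta − b)))
logit(0.33) = ln(0.33/0.67) = -0.7082
b = theta − logit/(a) = 2.11 − (-0.7082)/1.5000 = 2.5821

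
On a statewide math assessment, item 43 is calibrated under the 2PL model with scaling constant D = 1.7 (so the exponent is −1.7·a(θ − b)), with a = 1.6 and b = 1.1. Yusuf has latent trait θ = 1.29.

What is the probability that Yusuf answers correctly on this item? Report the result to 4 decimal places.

P(θ) = 1 / (1 + exp(−D·a(θ − b)))
Exponent: 1.7 × 1.6 × (1.29 − 1.1) = 0.5168
1/(1 + e^{-0.5168}) = 0.6264
P = 0.6264

0.6264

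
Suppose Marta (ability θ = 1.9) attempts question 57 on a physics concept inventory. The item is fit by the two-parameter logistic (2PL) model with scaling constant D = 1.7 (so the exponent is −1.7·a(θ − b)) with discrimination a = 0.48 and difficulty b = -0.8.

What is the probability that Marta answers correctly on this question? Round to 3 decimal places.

0.901

P(θ) = 1 / (1 + exp(−D·a(θ − b)))
Exponent: 1.7 × 0.48 × (1.9 − (-0.8)) = 2.2032
1/(1 + e^{-2.2032}) = 0.9005
P = 0.9005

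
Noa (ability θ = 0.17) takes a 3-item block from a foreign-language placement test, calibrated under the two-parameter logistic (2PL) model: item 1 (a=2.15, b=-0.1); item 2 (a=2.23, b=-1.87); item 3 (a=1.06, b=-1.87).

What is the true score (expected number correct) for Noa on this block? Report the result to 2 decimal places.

2.53

P(θ) = 1 / (1 + exp(−a(θ − b)))
P_1 = 1/(1+e^{-0.5805}) = 0.6412
P_2 = 1/(1+e^{-4.5492}) = 0.9895
P_3 = 1/(1+e^{-2.1624}) = 0.8968
E[score] = 0.6412 + 0.9895 + 0.8968 = 2.5275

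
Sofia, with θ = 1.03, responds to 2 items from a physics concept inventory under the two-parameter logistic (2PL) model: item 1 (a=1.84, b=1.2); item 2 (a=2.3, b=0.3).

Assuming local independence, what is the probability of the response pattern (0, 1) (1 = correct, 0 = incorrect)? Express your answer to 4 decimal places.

0.4868

P(θ) = 1 / (1 + exp(−a(θ − b)))
P_1 = 1/(1+e^{0.3128}) = 0.4224
P_2 = 1/(1+e^{-1.6790}) = 0.8428
L = (1−P_1) × P_2 = 0.5776 × 0.8428 = 0.48676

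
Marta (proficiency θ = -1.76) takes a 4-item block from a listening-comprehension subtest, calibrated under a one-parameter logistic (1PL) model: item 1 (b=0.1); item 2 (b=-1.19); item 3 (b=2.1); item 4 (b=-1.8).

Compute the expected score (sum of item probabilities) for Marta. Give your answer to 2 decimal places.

1.03

P(θ) = 1 / (1 + exp(−(θ − b)))
P_1 = 1/(1+e^{1.8600}) = 0.1347
P_2 = 1/(1+e^{0.5700}) = 0.3612
P_3 = 1/(1+e^{3.8600}) = 0.0206
P_4 = 1/(1+e^{-0.0400}) = 0.5100
E[score] = 0.1347 + 0.3612 + 0.0206 + 0.5100 = 1.0266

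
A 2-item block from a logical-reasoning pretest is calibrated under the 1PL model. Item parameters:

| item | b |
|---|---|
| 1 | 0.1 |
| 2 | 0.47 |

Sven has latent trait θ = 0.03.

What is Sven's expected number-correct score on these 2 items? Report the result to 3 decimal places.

P(θ) = 1 / (1 + exp(−(θ − b)))
P_1 = 1/(1+e^{0.0700}) = 0.4825
P_2 = 1/(1+e^{0.4400}) = 0.3917
E[score] = 0.4825 + 0.3917 = 0.8742

0.874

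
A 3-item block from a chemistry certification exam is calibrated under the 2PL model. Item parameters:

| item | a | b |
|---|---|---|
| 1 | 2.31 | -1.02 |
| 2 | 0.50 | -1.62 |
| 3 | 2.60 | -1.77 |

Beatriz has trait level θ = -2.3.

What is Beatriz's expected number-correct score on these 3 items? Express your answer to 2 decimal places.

P(θ) = 1 / (1 + exp(−a(θ − b)))
P_1 = 1/(1+e^{2.9568}) = 0.0494
P_2 = 1/(1+e^{0.3400}) = 0.4158
P_3 = 1/(1+e^{1.3780}) = 0.2013
E[score] = 0.0494 + 0.4158 + 0.2013 = 0.6666

0.67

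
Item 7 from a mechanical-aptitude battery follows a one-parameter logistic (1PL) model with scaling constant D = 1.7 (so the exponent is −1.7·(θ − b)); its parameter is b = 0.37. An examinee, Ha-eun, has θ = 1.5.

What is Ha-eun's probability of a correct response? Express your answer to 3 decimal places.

0.872

P(θ) = 1 / (1 + exp(−D·(θ − b)))
Exponent: 1.7 × (1.5 − 0.37) = 1.9210
1/(1 + e^{-1.9210}) = 0.8722
P = 0.8722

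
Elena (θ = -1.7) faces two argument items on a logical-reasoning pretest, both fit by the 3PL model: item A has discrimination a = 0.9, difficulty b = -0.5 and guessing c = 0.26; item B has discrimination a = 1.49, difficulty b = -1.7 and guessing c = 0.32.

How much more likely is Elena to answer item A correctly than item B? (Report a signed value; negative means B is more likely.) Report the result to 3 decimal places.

-0.212

P(θ) = c + (1 − c) · 1 / (1 + exp(−a(θ − b)))
P_A = 0.4476
P_B = 0.6600
P_A − P_B = -0.2124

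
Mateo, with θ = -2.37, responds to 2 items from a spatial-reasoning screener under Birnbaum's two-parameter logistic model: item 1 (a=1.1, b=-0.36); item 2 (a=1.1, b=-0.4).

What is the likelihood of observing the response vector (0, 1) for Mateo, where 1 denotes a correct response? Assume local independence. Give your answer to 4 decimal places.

0.0926

P(θ) = 1 / (1 + exp(−a(θ − b)))
P_1 = 1/(1+e^{2.2110}) = 0.0988
P_2 = 1/(1+e^{2.1670}) = 0.1028
L = (1−P_1) × P_2 = 0.9012 × 0.1028 = 0.09260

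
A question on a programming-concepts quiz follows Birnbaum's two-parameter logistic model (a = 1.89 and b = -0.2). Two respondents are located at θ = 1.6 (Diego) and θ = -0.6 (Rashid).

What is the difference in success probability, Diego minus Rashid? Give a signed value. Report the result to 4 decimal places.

P(θ) = 1 / (1 + exp(−a(θ − b)))
P(Diego) = 0.9678  [exponent 3.4020]
P(Rashid) = 0.3195  [exponent -0.7560]
Difference = 0.9678 − 0.3195 = 0.6483

0.6483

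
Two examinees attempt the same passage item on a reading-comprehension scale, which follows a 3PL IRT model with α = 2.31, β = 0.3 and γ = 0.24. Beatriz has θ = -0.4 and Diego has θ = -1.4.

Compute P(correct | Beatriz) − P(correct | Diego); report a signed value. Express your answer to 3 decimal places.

0.111

P(θ) = γ + (1 − γ) · 1 / (1 + exp(−α(θ − β)))
P(Beatriz) = 0.3659  [exponent -1.6170]
P(Diego) = 0.2547  [exponent -3.9270]
Difference = 0.3659 − 0.2547 = 0.1112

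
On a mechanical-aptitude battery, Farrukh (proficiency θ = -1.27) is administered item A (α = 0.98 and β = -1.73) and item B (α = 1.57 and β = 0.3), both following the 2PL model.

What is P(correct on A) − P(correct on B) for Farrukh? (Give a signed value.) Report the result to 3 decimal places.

P(θ) = 1 / (1 + exp(−α(θ − β)))
P_A = 0.6108
P_B = 0.0784
P_A − P_B = 0.5325

0.532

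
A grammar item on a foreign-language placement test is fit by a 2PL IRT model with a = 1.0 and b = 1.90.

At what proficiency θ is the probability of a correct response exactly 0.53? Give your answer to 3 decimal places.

P(θ) = 1 / (1 + exp(−a(θ − b)))
logit = ln(0.5300/0.4700) = 0.1201
θ = b + logit/(a) = 1.90 + 0.1201/1.0000 = 2.0201

2.020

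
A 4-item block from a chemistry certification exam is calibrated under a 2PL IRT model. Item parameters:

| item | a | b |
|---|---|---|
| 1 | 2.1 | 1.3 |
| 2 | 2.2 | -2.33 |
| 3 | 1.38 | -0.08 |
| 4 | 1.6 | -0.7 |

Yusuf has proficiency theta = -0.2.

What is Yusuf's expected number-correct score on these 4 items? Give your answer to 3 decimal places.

2.181

P(theta) = 1 / (1 + exp(−a(theta − b)))
P_1 = 1/(1+e^{3.1500}) = 0.0411
P_2 = 1/(1+e^{-4.6860}) = 0.9909
P_3 = 1/(1+e^{0.1656}) = 0.4587
P_4 = 1/(1+e^{-0.8000}) = 0.6900
E[score] = 0.0411 + 0.9909 + 0.4587 + 0.6900 = 2.1806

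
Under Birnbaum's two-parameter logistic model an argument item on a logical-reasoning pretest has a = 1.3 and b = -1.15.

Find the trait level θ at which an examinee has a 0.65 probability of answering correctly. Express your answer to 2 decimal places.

P(θ) = 1 / (1 + exp(−a(θ − b)))
logit = ln(0.6500/0.3500) = 0.6190
θ = b + logit/(a) = -1.15 + 0.6190/1.3000 = -0.6738

-0.67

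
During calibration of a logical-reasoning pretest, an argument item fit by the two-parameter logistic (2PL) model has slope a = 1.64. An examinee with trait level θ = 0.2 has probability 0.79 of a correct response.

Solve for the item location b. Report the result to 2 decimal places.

-0.61

P(θ) = 1 / (1 + exp(−a(θ − b)))
logit(0.79) = ln(0.79/0.21) = 1.3249
b = θ − logit/(a) = 0.2 − 1.3249/1.6400 = -0.6079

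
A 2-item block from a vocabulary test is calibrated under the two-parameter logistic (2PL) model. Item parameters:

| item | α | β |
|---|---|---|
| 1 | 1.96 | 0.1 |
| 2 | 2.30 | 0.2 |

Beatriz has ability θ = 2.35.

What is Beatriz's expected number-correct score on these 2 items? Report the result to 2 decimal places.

P(θ) = 1 / (1 + exp(−α(θ − β)))
P_1 = 1/(1+e^{-4.4100}) = 0.9880
P_2 = 1/(1+e^{-4.9450}) = 0.9929
E[score] = 0.9880 + 0.9929 = 1.9809

1.98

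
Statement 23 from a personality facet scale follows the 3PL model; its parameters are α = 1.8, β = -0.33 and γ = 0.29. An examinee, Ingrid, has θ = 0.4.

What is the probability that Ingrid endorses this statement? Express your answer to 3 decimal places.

P(θ) = γ + (1 − γ) · 1 / (1 + exp(−α(θ − β)))
Exponent: 1.8 × (0.4 − (-0.33)) = 1.3140
1/(1 + e^{-1.3140}) = 0.7882
P = 0.29 + 0.71 × 0.7882 = 0.8496

0.850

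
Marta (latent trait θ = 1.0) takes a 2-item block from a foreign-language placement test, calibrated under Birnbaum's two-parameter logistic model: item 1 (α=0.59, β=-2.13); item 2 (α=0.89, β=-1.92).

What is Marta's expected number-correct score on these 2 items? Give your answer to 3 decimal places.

1.795

P(θ) = 1 / (1 + exp(−α(θ − β)))
P_1 = 1/(1+e^{-1.8467}) = 0.8637
P_2 = 1/(1+e^{-2.5988}) = 0.9308
E[score] = 0.8637 + 0.9308 = 1.7945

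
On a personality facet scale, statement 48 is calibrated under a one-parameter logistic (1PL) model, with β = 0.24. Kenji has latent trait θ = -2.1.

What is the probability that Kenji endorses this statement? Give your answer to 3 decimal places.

0.088

P(θ) = 1 / (1 + exp(−(θ − β)))
Exponent: (-2.1 − 0.24) = -2.3400
1/(1 + e^{2.3400}) = 0.0879
P = 0.0879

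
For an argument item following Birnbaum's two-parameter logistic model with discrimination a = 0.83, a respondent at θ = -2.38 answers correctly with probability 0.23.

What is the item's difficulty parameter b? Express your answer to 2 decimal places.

-0.92

P(θ) = 1 / (1 + exp(−a(θ − b)))
logit(0.23) = ln(0.23/0.77) = -1.2083
b = θ − logit/(a) = -2.38 − (-1.2083)/0.8300 = -0.9242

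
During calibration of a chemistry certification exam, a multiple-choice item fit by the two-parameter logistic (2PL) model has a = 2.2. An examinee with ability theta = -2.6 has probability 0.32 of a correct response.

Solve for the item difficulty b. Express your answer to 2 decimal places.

P(theta) = 1 / (1 + exp(−a(theta − b)))
logit(0.32) = ln(0.32/0.68) = -0.7538
b = theta − logit/(a) = -2.6 − (-0.7538)/2.2000 = -2.2574

-2.26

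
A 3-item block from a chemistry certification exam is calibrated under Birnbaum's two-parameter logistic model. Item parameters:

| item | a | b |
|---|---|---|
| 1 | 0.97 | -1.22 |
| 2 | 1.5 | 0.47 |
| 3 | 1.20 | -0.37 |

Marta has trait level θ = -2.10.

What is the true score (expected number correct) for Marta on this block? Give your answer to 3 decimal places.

P(θ) = 1 / (1 + exp(−a(θ − b)))
P_1 = 1/(1+e^{0.8536}) = 0.2987
P_2 = 1/(1+e^{3.8550}) = 0.0207
P_3 = 1/(1+e^{2.0760}) = 0.1115
E[score] = 0.2987 + 0.0207 + 0.1115 = 0.4309

0.431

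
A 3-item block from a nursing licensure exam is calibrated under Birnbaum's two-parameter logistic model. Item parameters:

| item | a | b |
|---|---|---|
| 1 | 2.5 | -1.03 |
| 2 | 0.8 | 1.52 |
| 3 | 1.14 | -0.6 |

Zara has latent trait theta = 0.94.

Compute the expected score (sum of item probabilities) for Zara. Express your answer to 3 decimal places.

2.231

P(theta) = 1 / (1 + exp(−a(theta − b)))
P_1 = 1/(1+e^{-4.9250}) = 0.9928
P_2 = 1/(1+e^{0.4640}) = 0.3860
P_3 = 1/(1+e^{-1.7556}) = 0.8527
E[score] = 0.9928 + 0.3860 + 0.8527 = 2.2315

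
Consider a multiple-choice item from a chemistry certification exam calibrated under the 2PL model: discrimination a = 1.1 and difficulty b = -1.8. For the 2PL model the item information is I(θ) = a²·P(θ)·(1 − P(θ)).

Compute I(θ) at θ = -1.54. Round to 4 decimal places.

P = 1/(1+e^{-0.2860}) = 0.5710
P(1−P) = 0.5710 × 0.4290 = 0.2450
I = a² × P(1−P) = 1.1² × 0.2450 = 0.29640

0.2964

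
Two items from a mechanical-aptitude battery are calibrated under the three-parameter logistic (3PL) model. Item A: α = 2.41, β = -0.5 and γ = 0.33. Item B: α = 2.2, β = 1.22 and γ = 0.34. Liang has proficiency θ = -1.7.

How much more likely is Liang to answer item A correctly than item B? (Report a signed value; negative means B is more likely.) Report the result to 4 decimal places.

P(θ) = γ + (1 − γ) · 1 / (1 + exp(−α(θ − β)))
P_A = 0.3652
P_B = 0.3411
P_A − P_B = 0.0241

0.0241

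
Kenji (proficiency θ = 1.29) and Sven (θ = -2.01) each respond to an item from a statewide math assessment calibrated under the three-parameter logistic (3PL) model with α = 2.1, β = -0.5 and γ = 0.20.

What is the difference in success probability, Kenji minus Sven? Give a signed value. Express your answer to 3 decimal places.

P(θ) = γ + (1 − γ) · 1 / (1 + exp(−α(θ − β)))
P(Kenji) = 0.9818  [exponent 3.7590]
P(Sven) = 0.2322  [exponent -3.1710]
Difference = 0.9818 − 0.2322 = 0.7496

0.750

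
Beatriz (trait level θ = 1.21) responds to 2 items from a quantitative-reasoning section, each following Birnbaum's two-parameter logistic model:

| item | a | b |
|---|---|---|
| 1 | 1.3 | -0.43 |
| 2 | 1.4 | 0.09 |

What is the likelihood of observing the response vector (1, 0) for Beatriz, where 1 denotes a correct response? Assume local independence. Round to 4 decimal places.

P(θ) = 1 / (1 + exp(−a(θ − b)))
P_1 = 1/(1+e^{-2.1320}) = 0.8940
P_2 = 1/(1+e^{-1.5680}) = 0.8275
L = P_1 × (1−P_2) = 0.8940 × 0.1725 = 0.15421

0.1542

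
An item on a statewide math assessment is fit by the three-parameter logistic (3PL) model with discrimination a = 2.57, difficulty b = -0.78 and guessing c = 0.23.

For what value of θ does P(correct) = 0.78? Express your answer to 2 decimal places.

P(θ) = c + (1 − c) · 1 / (1 + exp(−a(θ − b)))
Remove guessing floor: (0.78 − 0.23)/(1 − 0.23) = 0.7143
logit = ln(0.7143/0.2857) = 0.9163
θ = b + logit/(a) = -0.78 + 0.9163/2.5700 = -0.4235

-0.42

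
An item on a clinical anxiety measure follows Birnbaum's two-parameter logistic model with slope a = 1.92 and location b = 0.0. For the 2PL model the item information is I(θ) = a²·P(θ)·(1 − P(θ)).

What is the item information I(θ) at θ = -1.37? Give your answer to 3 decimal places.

0.231

P = 1/(1+e^{2.6304}) = 0.0672
P(1−P) = 0.0672 × 0.9328 = 0.0627
I = a² × P(1−P) = 1.92² × 0.0627 = 0.23110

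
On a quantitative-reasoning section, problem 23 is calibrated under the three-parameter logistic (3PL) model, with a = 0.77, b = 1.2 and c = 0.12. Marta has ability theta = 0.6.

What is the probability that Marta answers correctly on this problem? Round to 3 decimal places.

P(theta) = c + (1 − c) · 1 / (1 + exp(−a(theta − b)))
Exponent: 0.77 × (0.6 − 1.2) = -0.4620
1/(1 + e^{0.4620}) = 0.3865
P = 0.12 + 0.88 × 0.3865 = 0.4601

0.460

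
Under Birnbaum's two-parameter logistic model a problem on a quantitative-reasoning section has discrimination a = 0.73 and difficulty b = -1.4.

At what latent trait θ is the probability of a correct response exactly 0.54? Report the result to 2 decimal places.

-1.18

P(θ) = 1 / (1 + exp(−a(θ − b)))
logit = ln(0.5400/0.4600) = 0.1603
θ = b + logit/(a) = -1.4 + 0.1603/0.7300 = -1.1804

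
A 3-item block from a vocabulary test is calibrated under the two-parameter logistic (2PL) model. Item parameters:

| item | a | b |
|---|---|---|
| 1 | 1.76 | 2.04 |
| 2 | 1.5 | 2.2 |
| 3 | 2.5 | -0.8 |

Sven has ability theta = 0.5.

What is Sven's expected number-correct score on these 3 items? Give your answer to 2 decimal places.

P(theta) = 1 / (1 + exp(−a(theta − b)))
P_1 = 1/(1+e^{2.7104}) = 0.0624
P_2 = 1/(1+e^{2.5500}) = 0.0724
P_3 = 1/(1+e^{-3.2500}) = 0.9627
E[score] = 0.0624 + 0.0724 + 0.9627 = 1.0975

1.10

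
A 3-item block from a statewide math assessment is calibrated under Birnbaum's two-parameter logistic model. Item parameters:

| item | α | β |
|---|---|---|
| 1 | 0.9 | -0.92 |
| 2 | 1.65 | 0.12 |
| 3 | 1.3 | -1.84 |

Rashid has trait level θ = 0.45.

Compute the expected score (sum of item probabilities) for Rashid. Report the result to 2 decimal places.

2.36

P(θ) = 1 / (1 + exp(−α(θ − β)))
P_1 = 1/(1+e^{-1.2330}) = 0.7743
P_2 = 1/(1+e^{-0.5445}) = 0.6329
P_3 = 1/(1+e^{-2.9770}) = 0.9515
E[score] = 0.7743 + 0.6329 + 0.9515 = 2.3587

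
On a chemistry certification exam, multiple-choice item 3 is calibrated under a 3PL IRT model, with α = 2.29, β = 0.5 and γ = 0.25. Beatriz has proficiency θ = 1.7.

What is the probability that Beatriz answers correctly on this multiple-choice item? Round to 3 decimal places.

0.955

P(θ) = γ + (1 − γ) · 1 / (1 + exp(−α(θ − β)))
Exponent: 2.29 × (1.7 − 0.5) = 2.7480
1/(1 + e^{-2.7480}) = 0.9398
P = 0.25 + 0.75 × 0.9398 = 0.9549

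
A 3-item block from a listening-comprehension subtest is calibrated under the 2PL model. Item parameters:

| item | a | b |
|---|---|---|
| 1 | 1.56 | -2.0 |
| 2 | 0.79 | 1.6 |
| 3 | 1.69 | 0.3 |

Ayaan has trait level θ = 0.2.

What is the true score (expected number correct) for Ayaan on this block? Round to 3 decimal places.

P(θ) = 1 / (1 + exp(−a(θ − b)))
P_1 = 1/(1+e^{-3.4320}) = 0.9687
P_2 = 1/(1+e^{1.1060}) = 0.2486
P_3 = 1/(1+e^{0.1690}) = 0.4579
E[score] = 0.9687 + 0.2486 + 0.4579 = 1.6752

1.675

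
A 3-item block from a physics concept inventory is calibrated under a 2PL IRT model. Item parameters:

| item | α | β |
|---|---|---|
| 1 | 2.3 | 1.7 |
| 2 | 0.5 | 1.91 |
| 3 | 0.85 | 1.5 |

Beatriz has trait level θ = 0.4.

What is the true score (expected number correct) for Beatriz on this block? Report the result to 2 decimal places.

P(θ) = 1 / (1 + exp(−α(θ − β)))
P_1 = 1/(1+e^{2.9900}) = 0.0479
P_2 = 1/(1+e^{0.7550}) = 0.3197
P_3 = 1/(1+e^{0.9350}) = 0.2819
E[score] = 0.0479 + 0.3197 + 0.2819 = 0.6495

0.65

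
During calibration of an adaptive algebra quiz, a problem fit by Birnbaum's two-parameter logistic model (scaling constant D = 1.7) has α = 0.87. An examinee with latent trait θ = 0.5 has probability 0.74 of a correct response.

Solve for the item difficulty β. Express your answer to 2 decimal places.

-0.21

P(θ) = 1 / (1 + exp(−D·α(θ − β)))
logit(0.74) = ln(0.74/0.26) = 1.0460
β = θ − logit/(1.7·α) = 0.5 − 1.0460/1.4790 = -0.2072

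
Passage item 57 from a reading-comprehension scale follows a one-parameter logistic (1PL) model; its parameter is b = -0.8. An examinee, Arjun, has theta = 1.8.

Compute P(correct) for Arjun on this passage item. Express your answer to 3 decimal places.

0.931

P(theta) = 1 / (1 + exp(−(theta − b)))
Exponent: (1.8 − (-0.8)) = 2.6000
1/(1 + e^{-2.6000}) = 0.9309
P = 0.9309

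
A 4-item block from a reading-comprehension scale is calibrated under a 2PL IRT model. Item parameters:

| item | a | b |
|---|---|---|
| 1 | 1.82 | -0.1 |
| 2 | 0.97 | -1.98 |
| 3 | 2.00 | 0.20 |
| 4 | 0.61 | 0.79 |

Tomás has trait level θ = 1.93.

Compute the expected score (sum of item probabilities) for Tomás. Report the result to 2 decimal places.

3.59

P(θ) = 1 / (1 + exp(−a(θ − b)))
P_1 = 1/(1+e^{-3.6946}) = 0.9757
P_2 = 1/(1+e^{-3.7927}) = 0.9780
P_3 = 1/(1+e^{-3.4600}) = 0.9695
P_4 = 1/(1+e^{-0.6954}) = 0.6672
E[score] = 0.9757 + 0.9780 + 0.9695 + 0.6672 = 3.5904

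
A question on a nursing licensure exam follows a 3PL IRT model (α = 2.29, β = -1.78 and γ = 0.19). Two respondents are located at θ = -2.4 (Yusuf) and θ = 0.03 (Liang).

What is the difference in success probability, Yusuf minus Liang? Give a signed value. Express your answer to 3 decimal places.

-0.640

P(θ) = γ + (1 − γ) · 1 / (1 + exp(−α(θ − β)))
P(Yusuf) = 0.3477  [exponent -1.4198]
P(Liang) = 0.9874  [exponent 4.1449]
Difference = 0.3477 − 0.9874 = -0.6397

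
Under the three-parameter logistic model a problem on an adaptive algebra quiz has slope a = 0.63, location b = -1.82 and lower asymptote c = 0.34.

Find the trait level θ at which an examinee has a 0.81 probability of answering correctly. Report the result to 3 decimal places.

-0.382

P(θ) = c + (1 − c) · 1 / (1 + exp(−a(θ − b)))
Remove guessing floor: (0.81 − 0.34)/(1 − 0.34) = 0.7121
logit = ln(0.7121/0.2879) = 0.9057
θ = b + logit/(a) = -1.82 + 0.9057/0.6300 = -0.3824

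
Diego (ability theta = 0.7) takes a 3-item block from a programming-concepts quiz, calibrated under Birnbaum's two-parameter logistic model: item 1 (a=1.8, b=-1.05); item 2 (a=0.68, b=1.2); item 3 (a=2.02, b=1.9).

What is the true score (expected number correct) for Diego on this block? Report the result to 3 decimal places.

P(theta) = 1 / (1 + exp(−a(theta − b)))
P_1 = 1/(1+e^{-3.1500}) = 0.9589
P_2 = 1/(1+e^{0.3400}) = 0.4158
P_3 = 1/(1+e^{2.4240}) = 0.0814
E[score] = 0.9589 + 0.4158 + 0.0814 = 1.4561

1.456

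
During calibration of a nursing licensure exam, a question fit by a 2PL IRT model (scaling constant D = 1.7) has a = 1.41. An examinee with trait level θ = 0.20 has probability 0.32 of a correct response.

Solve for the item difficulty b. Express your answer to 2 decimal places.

0.51

P(θ) = 1 / (1 + exp(−D·a(θ − b)))
logit(0.32) = ln(0.32/0.68) = -0.7538
b = θ − logit/(1.7·a) = 0.20 − (-0.7538)/2.3970 = 0.5145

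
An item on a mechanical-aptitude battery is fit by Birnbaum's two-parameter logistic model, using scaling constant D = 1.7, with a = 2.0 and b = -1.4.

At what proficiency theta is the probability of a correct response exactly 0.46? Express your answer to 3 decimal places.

-1.447

P(theta) = 1 / (1 + exp(−D·a(theta − b)))
logit = ln(0.4600/0.5400) = -0.1603
theta = b + logit/(1.7·a) = -1.4 + (-0.1603)/3.4000 = -1.4472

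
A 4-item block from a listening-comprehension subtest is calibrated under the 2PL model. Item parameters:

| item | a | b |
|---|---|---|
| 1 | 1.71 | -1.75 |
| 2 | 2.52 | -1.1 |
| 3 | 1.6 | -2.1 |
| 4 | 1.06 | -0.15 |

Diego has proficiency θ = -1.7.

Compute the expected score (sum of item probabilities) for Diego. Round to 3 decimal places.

1.519

P(θ) = 1 / (1 + exp(−a(θ − b)))
P_1 = 1/(1+e^{-0.0855}) = 0.5214
P_2 = 1/(1+e^{1.5120}) = 0.1806
P_3 = 1/(1+e^{-0.6400}) = 0.6548
P_4 = 1/(1+e^{1.6430}) = 0.1621
E[score] = 0.5214 + 0.1806 + 0.6548 + 0.1621 = 1.5188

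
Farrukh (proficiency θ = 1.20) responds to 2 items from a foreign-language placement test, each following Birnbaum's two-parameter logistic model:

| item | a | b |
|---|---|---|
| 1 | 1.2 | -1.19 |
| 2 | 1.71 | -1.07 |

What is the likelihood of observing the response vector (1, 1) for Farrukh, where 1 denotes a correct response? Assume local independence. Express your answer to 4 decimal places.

P(θ) = 1 / (1 + exp(−a(θ − b)))
P_1 = 1/(1+e^{-2.8680}) = 0.9462
P_2 = 1/(1+e^{-3.8817}) = 0.9798
L = P_1 × P_2 = 0.9462 × 0.9798 = 0.92713

0.9271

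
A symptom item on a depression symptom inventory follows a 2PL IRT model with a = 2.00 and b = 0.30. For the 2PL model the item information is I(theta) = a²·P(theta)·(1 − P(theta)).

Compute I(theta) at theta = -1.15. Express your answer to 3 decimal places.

0.198

P = 1/(1+e^{2.9000}) = 0.0522
P(1−P) = 0.0522 × 0.9478 = 0.0494
I = a² × P(1−P) = 2.00² × 0.0494 = 0.19773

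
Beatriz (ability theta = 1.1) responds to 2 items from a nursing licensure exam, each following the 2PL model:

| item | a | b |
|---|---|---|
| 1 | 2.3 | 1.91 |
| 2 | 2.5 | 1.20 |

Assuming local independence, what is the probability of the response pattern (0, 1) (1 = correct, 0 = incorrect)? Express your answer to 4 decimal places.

P(theta) = 1 / (1 + exp(−a(theta − b)))
P_1 = 1/(1+e^{1.8630}) = 0.1344
P_2 = 1/(1+e^{0.2500}) = 0.4378
L = (1−P_1) × P_2 = 0.8656 × 0.4378 = 0.37900

0.3790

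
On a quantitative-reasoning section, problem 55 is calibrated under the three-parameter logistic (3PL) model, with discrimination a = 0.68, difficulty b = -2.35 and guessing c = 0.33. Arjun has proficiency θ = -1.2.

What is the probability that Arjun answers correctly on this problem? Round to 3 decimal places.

P(θ) = c + (1 − c) · 1 / (1 + exp(−a(θ − b)))
Exponent: 0.68 × (-1.2 − (-2.35)) = 0.7820
1/(1 + e^{-0.7820}) = 0.6861
P = 0.33 + 0.67 × 0.6861 = 0.7897

0.790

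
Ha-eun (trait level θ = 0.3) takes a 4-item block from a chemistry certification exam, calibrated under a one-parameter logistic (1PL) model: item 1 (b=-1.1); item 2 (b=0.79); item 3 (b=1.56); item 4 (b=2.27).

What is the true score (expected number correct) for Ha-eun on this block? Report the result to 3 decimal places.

P(θ) = 1 / (1 + exp(−(θ − b)))
P_1 = 1/(1+e^{-1.4000}) = 0.8022
P_2 = 1/(1+e^{0.4900}) = 0.3799
P_3 = 1/(1+e^{1.2600}) = 0.2210
P_4 = 1/(1+e^{1.9700}) = 0.1224
E[score] = 0.8022 + 0.3799 + 0.2210 + 0.1224 = 1.5254

1.525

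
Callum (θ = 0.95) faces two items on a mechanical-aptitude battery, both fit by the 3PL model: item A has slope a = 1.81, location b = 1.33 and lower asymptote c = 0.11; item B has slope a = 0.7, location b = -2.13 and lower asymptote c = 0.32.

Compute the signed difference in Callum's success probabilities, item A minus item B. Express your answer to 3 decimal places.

P(θ) = c + (1 − c) · 1 / (1 + exp(−a(θ − b)))
P_A = 0.4077
P_B = 0.9294
P_A − P_B = -0.5217

-0.522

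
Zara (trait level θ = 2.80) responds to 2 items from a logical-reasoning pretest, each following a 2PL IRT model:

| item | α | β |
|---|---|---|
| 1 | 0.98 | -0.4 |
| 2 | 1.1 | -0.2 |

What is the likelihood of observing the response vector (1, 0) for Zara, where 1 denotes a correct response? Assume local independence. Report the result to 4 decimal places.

P(θ) = 1 / (1 + exp(−α(θ − β)))
P_1 = 1/(1+e^{-3.1360}) = 0.9584
P_2 = 1/(1+e^{-3.3000}) = 0.9644
L = P_1 × (1−P_2) = 0.9584 × 0.0356 = 0.03409

0.0341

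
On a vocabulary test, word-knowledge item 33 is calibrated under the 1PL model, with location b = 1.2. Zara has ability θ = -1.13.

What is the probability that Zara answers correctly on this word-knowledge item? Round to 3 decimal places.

0.089

P(θ) = 1 / (1 + exp(−(θ − b)))
Exponent: (-1.13 − 1.2) = -2.3300
1/(1 + e^{2.3300}) = 0.0887
P = 0.0887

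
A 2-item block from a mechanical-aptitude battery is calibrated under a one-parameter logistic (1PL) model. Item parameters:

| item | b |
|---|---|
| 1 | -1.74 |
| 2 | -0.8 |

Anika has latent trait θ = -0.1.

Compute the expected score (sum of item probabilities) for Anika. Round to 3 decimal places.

P(θ) = 1 / (1 + exp(−(θ − b)))
P_1 = 1/(1+e^{-1.6400}) = 0.8375
P_2 = 1/(1+e^{-0.7000}) = 0.6682
E[score] = 0.8375 + 0.6682 = 1.5057

1.506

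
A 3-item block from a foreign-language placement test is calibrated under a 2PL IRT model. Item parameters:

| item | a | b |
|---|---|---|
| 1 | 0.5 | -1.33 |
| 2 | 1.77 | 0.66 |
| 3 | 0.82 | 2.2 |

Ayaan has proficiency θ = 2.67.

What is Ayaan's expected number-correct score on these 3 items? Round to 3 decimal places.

P(θ) = 1 / (1 + exp(−a(θ − b)))
P_1 = 1/(1+e^{-2.0000}) = 0.8808
P_2 = 1/(1+e^{-3.5577}) = 0.9723
P_3 = 1/(1+e^{-0.3854}) = 0.5952
E[score] = 0.8808 + 0.9723 + 0.5952 = 2.4483

2.448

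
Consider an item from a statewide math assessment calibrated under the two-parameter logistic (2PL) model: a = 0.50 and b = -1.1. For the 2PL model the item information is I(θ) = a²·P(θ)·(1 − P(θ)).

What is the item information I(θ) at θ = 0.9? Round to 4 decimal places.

P = 1/(1+e^{-1.0000}) = 0.7311
P(1−P) = 0.7311 × 0.2689 = 0.1966
I = a² × P(1−P) = 0.50² × 0.1966 = 0.04915

0.0492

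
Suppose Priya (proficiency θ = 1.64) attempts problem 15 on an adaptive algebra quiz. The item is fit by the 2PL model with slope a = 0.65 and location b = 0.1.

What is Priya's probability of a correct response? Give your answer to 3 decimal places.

0.731

P(θ) = 1 / (1 + exp(−a(θ − b)))
Exponent: 0.65 × (1.64 − 0.1) = 1.0010
1/(1 + e^{-1.0010}) = 0.7313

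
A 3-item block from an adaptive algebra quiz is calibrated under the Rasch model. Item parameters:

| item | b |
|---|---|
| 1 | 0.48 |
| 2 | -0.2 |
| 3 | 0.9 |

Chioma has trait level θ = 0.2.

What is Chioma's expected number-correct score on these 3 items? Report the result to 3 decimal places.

1.361

P(θ) = 1 / (1 + exp(−(θ − b)))
P_1 = 1/(1+e^{0.2800}) = 0.4305
P_2 = 1/(1+e^{-0.4000}) = 0.5987
P_3 = 1/(1+e^{0.7000}) = 0.3318
E[score] = 0.4305 + 0.5987 + 0.3318 = 1.3610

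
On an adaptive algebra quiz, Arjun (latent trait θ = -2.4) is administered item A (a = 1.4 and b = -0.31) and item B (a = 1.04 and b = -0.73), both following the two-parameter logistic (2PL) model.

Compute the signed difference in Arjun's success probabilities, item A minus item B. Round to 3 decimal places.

P(θ) = 1 / (1 + exp(−a(θ − b)))
P_A = 0.0509
P_B = 0.1497
P_A − P_B = -0.0988

-0.099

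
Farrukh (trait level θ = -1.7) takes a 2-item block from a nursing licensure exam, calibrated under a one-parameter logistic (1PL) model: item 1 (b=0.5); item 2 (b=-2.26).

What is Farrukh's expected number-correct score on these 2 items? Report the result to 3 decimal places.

0.736

P(θ) = 1 / (1 + exp(−(θ − b)))
P_1 = 1/(1+e^{2.2000}) = 0.0998
P_2 = 1/(1+e^{-0.5600}) = 0.6365
E[score] = 0.0998 + 0.6365 = 0.7362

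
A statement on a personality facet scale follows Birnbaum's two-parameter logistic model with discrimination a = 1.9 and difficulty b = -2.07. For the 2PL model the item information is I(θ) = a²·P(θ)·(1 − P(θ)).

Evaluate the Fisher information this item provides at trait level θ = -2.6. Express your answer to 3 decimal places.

0.707

P = 1/(1+e^{1.0070}) = 0.2676
P(1−P) = 0.2676 × 0.7324 = 0.1960
I = a² × P(1−P) = 1.9² × 0.1960 = 0.70747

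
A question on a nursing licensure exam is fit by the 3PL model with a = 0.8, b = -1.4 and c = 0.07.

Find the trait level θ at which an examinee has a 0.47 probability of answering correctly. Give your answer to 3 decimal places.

-1.752

P(θ) = c + (1 − c) · 1 / (1 + exp(−a(θ − b)))
Remove guessing floor: (0.47 − 0.07)/(1 − 0.07) = 0.4301
logit = ln(0.4301/0.5699) = -0.2814
θ = b + logit/(a) = -1.4 + (-0.2814)/0.8000 = -1.7518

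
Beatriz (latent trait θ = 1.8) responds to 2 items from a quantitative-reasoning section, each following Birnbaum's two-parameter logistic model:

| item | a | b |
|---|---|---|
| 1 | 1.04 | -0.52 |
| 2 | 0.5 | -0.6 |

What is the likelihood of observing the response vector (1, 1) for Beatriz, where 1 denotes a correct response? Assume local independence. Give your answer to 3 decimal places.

0.705

P(θ) = 1 / (1 + exp(−a(θ − b)))
P_1 = 1/(1+e^{-2.4128}) = 0.9178
P_2 = 1/(1+e^{-1.2000}) = 0.7685
L = P_1 × P_2 = 0.9178 × 0.7685 = 0.70535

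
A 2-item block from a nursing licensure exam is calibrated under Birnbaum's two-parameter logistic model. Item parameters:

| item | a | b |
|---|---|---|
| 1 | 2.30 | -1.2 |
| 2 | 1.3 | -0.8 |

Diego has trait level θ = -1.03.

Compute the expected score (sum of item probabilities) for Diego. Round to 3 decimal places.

P(θ) = 1 / (1 + exp(−a(θ − b)))
P_1 = 1/(1+e^{-0.3910}) = 0.5965
P_2 = 1/(1+e^{0.2990}) = 0.4258
E[score] = 0.5965 + 0.4258 = 1.0223

1.022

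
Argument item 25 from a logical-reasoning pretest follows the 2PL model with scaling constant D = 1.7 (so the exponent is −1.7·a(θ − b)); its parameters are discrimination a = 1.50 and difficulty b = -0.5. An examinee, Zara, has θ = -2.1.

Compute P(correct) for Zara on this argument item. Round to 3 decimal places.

0.017

P(θ) = 1 / (1 + exp(−D·a(θ − b)))
Exponent: 1.7 × 1.50 × (-2.1 − (-0.5)) = -4.0800
1/(1 + e^{4.0800}) = 0.0166
P = 0.0166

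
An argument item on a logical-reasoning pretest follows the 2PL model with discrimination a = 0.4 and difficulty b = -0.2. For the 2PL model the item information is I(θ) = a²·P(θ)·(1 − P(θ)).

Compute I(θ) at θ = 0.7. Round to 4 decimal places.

0.0387

P = 1/(1+e^{-0.3600}) = 0.5890
P(1−P) = 0.5890 × 0.4110 = 0.2421
I = a² × P(1−P) = 0.4² × 0.2421 = 0.03873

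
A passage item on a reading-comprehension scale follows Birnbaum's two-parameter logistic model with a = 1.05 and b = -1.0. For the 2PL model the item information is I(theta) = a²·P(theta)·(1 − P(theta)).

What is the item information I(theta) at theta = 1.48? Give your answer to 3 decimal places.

P = 1/(1+e^{-2.6040}) = 0.9311
P(1−P) = 0.9311 × 0.0689 = 0.0641
I = a² × P(1−P) = 1.05² × 0.0641 = 0.07071

0.071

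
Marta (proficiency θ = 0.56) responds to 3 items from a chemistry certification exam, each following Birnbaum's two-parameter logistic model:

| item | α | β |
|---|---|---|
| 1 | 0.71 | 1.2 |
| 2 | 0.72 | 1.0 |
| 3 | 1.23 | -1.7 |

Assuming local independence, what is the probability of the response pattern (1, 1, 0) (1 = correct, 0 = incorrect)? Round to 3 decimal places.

P(θ) = 1 / (1 + exp(−α(θ − β)))
P_1 = 1/(1+e^{0.4544}) = 0.3883
P_2 = 1/(1+e^{0.3168}) = 0.4215
P_3 = 1/(1+e^{-2.7798}) = 0.9416
L = P_1 × P_2 × (1−P_3) = 0.3883 × 0.4215 × 0.0584 = 0.00956

0.010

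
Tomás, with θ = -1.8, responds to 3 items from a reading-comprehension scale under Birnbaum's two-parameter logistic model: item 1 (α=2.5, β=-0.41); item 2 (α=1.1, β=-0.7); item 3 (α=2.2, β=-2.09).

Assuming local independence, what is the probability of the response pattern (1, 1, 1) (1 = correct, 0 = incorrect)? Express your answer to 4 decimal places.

0.0045

P(θ) = 1 / (1 + exp(−α(θ − β)))
P_1 = 1/(1+e^{3.4750}) = 0.0300
P_2 = 1/(1+e^{1.2100}) = 0.2297
P_3 = 1/(1+e^{-0.6380}) = 0.6543
L = P_1 × P_2 × P_3 = 0.0300 × 0.2297 × 0.6543 = 0.00451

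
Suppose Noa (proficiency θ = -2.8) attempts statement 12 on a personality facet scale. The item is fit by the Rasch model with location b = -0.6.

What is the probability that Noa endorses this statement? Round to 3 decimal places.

P(θ) = 1 / (1 + exp(−(θ − b)))
Exponent: (-2.8 − (-0.6)) = -2.2000
1/(1 + e^{2.2000}) = 0.0998
P = 0.0998

0.100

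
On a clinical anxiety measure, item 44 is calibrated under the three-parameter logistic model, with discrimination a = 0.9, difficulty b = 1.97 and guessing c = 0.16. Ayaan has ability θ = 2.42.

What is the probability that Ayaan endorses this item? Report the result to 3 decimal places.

P(θ) = c + (1 − c) · 1 / (1 + exp(−a(θ − b)))
Exponent: 0.9 × (2.42 − 1.97) = 0.4050
1/(1 + e^{-0.4050}) = 0.5999
P = 0.16 + 0.84 × 0.5999 = 0.6639

0.664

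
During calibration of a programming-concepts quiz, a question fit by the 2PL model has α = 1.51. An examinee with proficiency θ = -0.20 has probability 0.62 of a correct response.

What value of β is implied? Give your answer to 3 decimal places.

P(θ) = 1 / (1 + exp(−α(θ − β)))
logit(0.62) = ln(0.62/0.38) = 0.4895
β = θ − logit/(α) = -0.20 − 0.4895/1.5100 = -0.5242

-0.524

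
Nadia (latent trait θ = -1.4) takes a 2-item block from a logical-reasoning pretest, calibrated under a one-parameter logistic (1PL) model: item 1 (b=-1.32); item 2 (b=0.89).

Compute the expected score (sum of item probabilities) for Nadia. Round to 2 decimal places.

0.57

P(θ) = 1 / (1 + exp(−(θ − b)))
P_1 = 1/(1+e^{0.0800}) = 0.4800
P_2 = 1/(1+e^{2.2900}) = 0.0920
E[score] = 0.4800 + 0.0920 = 0.5720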